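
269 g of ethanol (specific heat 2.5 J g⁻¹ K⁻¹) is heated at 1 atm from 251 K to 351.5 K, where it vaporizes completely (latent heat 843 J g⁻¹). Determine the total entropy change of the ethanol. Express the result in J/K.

ΔS = 872 J/K

Warming step: ΔS₁ = m c ln(T_tr/T_i) = 269 × 2.5 × ln(351.5/251) = 226.5 J/K.
Phase change: ΔS₂ = +mL/T_tr = 269 × 843 / 351.5 = 645.1 J/K.
ΔS_total = (226.5) + (645.1) = 872 J/K.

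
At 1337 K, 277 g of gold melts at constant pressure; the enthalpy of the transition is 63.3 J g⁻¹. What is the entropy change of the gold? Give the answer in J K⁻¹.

ΔS = 13.1 J/K

Heat absorbed by the substance: Q = mL = 277 × 63.3 = 17534.1 J.
At constant T, ΔS = Q_rev/T = 17534.1 / 1337 = 13.1 J/K.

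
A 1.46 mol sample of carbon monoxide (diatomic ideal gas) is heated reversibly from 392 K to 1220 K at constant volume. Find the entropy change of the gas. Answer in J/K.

ΔS = 34.5 J/K

At constant volume, ΔS = nC_V ln(T₂/T₁) with C_V = 5R/2 = 20.79 J mol⁻¹ K⁻¹.
ΔS = 1.46 × 20.79 × ln(1220/392) = 34.5 J/K.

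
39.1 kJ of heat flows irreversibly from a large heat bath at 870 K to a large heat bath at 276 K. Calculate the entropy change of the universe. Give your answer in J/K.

ΔS_hot = −Q/T_H = −39100/870 = -44.943 J/K and ΔS_cold = +Q/T_C = 39100/276 = 141.67 J/K.
ΔS_total = -44.943 + 141.67 = 96.7 J/K, positive as the second law requires.

ΔS_total = 96.7 J/K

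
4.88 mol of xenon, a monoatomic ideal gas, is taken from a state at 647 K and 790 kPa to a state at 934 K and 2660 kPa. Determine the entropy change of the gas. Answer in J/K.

ΔS = nC_p ln(T₂/T₁) − nR ln(P₂/P₁), with C_p = 5R/2 = 20.79 J mol⁻¹ K⁻¹ for a monoatomic ideal gas.
ΔS = 4.88 × [20.79 × ln(934/647) − 8.314 × ln(2660/790)] = -12 J/K.

ΔS = -12 J/K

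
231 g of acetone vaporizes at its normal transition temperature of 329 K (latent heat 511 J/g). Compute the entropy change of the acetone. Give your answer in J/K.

Heat absorbed by the substance: Q = mL = 231 × 511 = 118041 J.
At constant T, ΔS = Q_rev/T = 118041 / 329 = 359 J/K.

ΔS = 359 J/K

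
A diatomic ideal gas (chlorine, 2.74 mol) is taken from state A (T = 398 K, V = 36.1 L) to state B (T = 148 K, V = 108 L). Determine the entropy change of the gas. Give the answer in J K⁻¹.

Entropy is a state function: ΔS = nC_V ln(T₂/T₁) + nR ln(V₂/V₁), with C_V = 5R/2 = 20.79 J mol⁻¹ K⁻¹ for a diatomic ideal gas.
ΔS = 2.74 × [20.79 × ln(148/398) + 8.314 × ln(108/36.1)] = -31.4 J/K.

ΔS = -31.4 J/K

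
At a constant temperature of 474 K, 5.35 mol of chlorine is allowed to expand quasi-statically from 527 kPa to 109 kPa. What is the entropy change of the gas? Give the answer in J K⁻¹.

For an isothermal ideal gas ΔS_gas = nR ln(P₁/P₂) = 5.35 × 8.314 × ln(527/109) = 70.1 J/K.

ΔS_gas = 70.1 J/K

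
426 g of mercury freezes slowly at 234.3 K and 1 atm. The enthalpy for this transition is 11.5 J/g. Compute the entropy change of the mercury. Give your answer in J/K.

Heat released by the substance: Q = −mL = −426 × 11.5 = −4899 J.
At constant T, ΔS = Q_rev/T = −4899 / 234.3 = -20.9 J/K.

ΔS = -20.9 J/K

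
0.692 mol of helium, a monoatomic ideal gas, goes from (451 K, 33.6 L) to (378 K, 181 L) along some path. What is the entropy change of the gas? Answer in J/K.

Entropy is a state function: ΔS = nC_V ln(T₂/T₁) + nR ln(V₂/V₁), with C_V = 3R/2 = 12.47 J mol⁻¹ K⁻¹ for a monoatomic ideal gas.
ΔS = 0.692 × [12.47 × ln(378/451) + 8.314 × ln(181/33.6)] = 8.16 J/K.

ΔS = 8.16 J/K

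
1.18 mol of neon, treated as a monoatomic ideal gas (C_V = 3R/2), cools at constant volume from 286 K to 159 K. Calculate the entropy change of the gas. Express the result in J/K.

At constant volume, ΔS = nC_V ln(T₂/T₁) with C_V = 3R/2 = 12.47 J mol⁻¹ K⁻¹.
ΔS = 1.18 × 12.47 × ln(159/286) = -8.64 J/K.

ΔS = -8.64 J/K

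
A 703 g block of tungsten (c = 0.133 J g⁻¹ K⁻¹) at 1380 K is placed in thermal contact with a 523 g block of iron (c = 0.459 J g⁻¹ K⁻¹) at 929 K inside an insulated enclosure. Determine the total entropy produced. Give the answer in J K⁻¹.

ΔS_total = 5.56 J/K

Energy balance: T_f = (m₁c₁T₁ + m₂c₂T₂)/(m₁c₁ + m₂c₂) = 1055.4 K.
ΔS₁ = m₁c₁ ln(T_f/T₁) = 93.499 × ln(1055.4/1380) = -25.07 J/K.
ΔS₂ = m₂c₂ ln(T_f/T₂) = 240.057 × ln(1055.4/929) = 30.63 J/K.
ΔS_total = -25.07 + 30.63 = 5.56 J/K.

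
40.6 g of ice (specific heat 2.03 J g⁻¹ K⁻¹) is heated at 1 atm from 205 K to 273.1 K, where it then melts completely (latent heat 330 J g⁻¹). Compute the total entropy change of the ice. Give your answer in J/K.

Warming step: ΔS₁ = m c ln(T_tr/T_i) = 40.6 × 2.03 × ln(273.1/205) = 23.64 J/K.
Phase change: ΔS₂ = +mL/T_tr = 40.6 × 330 / 273.1 = 49.06 J/K.
ΔS_total = (23.64) + (49.06) = 72.7 J/K.

ΔS = 72.7 J/K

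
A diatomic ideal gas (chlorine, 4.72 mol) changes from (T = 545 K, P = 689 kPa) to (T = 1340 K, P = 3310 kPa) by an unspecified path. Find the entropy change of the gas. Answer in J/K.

ΔS = 62 J/K

ΔS = nC_p ln(T₂/T₁) − nR ln(P₂/P₁), with C_p = 7R/2 = 29.1 J mol⁻¹ K⁻¹ for a diatomic ideal gas.
ΔS = 4.72 × [29.1 × ln(1340/545) − 8.314 × ln(3310/689)] = 62 J/K.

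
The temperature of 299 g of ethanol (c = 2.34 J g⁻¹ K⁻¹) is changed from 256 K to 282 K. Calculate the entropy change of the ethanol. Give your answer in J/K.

ΔS = 67.7 J/K

ΔS = ∫dQ_rev/T = m c ln(T₂/T₁) = 299 × 2.34 × ln(282/256) = 67.7 J/K.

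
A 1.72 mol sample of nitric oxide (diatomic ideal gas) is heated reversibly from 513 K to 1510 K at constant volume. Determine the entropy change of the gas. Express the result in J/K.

ΔS = 38.6 J/K

At constant volume, ΔS = nC_V ln(T₂/T₁) with C_V = 5R/2 = 20.79 J mol⁻¹ K⁻¹.
ΔS = 1.72 × 20.79 × ln(1510/513) = 38.6 J/K.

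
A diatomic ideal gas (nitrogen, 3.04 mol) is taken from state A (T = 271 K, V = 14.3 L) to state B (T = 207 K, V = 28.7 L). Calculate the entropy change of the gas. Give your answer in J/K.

Entropy is a state function: ΔS = nC_V ln(T₂/T₁) + nR ln(V₂/V₁), with C_V = 5R/2 = 20.79 J mol⁻¹ K⁻¹ for a diatomic ideal gas.
ΔS = 3.04 × [20.79 × ln(207/271) + 8.314 × ln(28.7/14.3)] = 0.585 J/K.

ΔS = 0.585 J/K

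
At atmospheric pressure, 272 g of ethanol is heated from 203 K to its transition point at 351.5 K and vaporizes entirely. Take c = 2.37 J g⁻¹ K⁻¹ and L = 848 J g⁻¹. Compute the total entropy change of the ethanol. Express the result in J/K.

Warming step: ΔS₁ = m c ln(T_tr/T_i) = 272 × 2.37 × ln(351.5/203) = 353.9 J/K.
Phase change: ΔS₂ = +mL/T_tr = 272 × 848 / 351.5 = 656.2 J/K.
ΔS_total = (353.9) + (656.2) = 1010 J/K.

ΔS = 1010 J/K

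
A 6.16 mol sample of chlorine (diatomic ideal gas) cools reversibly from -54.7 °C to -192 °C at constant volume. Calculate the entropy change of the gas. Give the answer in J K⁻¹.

In kelvin: T₁ = 218.45 K, T₂ = 81.15 K. At constant volume, ΔS = nC_V ln(T₂/T₁) with C_V = 5R/2 = 20.79 J mol⁻¹ K⁻¹.
ΔS = 6.16 × 20.79 × ln(81.15/218.45) = -127 J/K.

ΔS = -127 J/K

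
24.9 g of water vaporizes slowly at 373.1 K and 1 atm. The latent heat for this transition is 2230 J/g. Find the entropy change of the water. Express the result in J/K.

Heat absorbed by the substance: Q = mL = 24.9 × 2230 = 55527 J.
At constant T, ΔS = Q_rev/T = 55527 / 373.1 = 149 J/K.

ΔS = 149 J/K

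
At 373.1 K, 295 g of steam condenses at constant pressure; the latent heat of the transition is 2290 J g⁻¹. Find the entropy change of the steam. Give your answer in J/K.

Heat released by the substance: Q = −mL = −295 × 2290 = −675550 J.
At constant T, ΔS = Q_rev/T = −675550 / 373.1 = -1810 J/K.

ΔS = -1810 J/K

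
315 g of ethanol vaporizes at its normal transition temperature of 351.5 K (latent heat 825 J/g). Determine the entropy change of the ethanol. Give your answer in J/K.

Heat absorbed by the substance: Q = mL = 315 × 825 = 259875 J.
At constant T, ΔS = Q_rev/T = 259875 / 351.5 = 739 J/K.

ΔS = 739 J/K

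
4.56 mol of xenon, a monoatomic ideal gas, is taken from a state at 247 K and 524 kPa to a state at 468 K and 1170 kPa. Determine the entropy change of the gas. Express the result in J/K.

ΔS = nC_p ln(T₂/T₁) − nR ln(P₂/P₁), with C_p = 5R/2 = 20.79 J mol⁻¹ K⁻¹ for a monoatomic ideal gas.
ΔS = 4.56 × [20.79 × ln(468/247) − 8.314 × ln(1170/524)] = 30.1 J/K.

ΔS = 30.1 J/K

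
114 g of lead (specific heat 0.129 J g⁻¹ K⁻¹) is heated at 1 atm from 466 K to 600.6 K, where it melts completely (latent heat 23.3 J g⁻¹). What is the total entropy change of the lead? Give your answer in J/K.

ΔS = 8.15 J/K

Warming step: ΔS₁ = m c ln(T_tr/T_i) = 114 × 0.129 × ln(600.6/466) = 3.7316 J/K.
Phase change: ΔS₂ = +mL/T_tr = 114 × 23.3 / 600.6 = 4.4226 J/K.
ΔS_total = (3.7316) + (4.4226) = 8.15 J/K.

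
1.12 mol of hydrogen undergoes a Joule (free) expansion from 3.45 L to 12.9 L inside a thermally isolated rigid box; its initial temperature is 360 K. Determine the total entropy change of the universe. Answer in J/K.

For an ideal gas in free expansion Q = 0 and W = 0, so T is unchanged.
Entropy is a state function; using a reversible isothermal path, ΔS_gas = nR ln(V₂/V₁) = 1.12 × 8.314 × ln(12.9/3.45) = 12.3 J/K.
The insulated surroundings exchange no heat, so ΔS_surr = 0 and ΔS_universe = ΔS_gas.

ΔS_universe = 12.3 J/K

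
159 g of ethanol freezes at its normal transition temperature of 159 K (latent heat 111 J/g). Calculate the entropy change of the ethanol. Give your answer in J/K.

ΔS = -111 J/K

Heat released by the substance: Q = −mL = −159 × 111 = −17649 J.
At constant T, ΔS = Q_rev/T = −17649 / 159 = -111 J/K.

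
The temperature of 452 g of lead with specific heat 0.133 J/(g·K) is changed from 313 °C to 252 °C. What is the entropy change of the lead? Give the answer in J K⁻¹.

In kelvin: T₁ = 586.15 K, T₂ = 525.15 K. ΔS = ∫dQ_rev/T = m c ln(T₂/T₁) = 452 × 0.133 × ln(525.15/586.15) = -6.61 J/K.

ΔS = -6.61 J/K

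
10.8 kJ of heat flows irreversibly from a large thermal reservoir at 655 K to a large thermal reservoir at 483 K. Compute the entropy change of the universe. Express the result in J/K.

ΔS_total = 5.87 J/K

ΔS_hot = −Q/T_H = −10800/655 = -16.49 J/K and ΔS_cold = +Q/T_C = 10800/483 = 22.36 J/K.
ΔS_total = -16.49 + 22.36 = 5.87 J/K, positive as the second law requires.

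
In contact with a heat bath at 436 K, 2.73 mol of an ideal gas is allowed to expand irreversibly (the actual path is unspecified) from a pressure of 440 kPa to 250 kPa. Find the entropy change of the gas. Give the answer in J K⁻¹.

Entropy is a state function, so ΔS_gas depends only on the end states.
For an isothermal ideal gas ΔS_gas = nR ln(P₁/P₂) = 2.73 × 8.314 × ln(440/250) = 12.8 J/K.

ΔS_gas = 12.8 J/K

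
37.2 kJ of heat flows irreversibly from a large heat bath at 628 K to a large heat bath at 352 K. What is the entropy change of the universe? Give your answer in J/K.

ΔS_total = 46.4 J/K

ΔS_hot = −Q/T_H = −37200/628 = -59.236 J/K and ΔS_cold = +Q/T_C = 37200/352 = 105.68 J/K.
ΔS_total = -59.236 + 105.68 = 46.4 J/K, positive as the second law requires.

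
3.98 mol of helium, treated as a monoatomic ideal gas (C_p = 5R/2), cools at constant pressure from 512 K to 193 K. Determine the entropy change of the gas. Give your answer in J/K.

ΔS = -80.7 J/K

At constant pressure, ΔS = nC_p ln(T₂/T₁) with C_p = 5R/2 = 20.79 J mol⁻¹ K⁻¹.
ΔS = 3.98 × 20.79 × ln(193/512) = -80.7 J/K.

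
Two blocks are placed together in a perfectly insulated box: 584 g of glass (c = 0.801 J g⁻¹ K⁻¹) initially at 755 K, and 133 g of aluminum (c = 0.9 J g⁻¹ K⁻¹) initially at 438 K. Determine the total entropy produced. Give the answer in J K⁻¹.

ΔS_total = 12.6 J/K

Energy balance: T_f = (m₁c₁T₁ + m₂c₂T₂)/(m₁c₁ + m₂c₂) = 690.41 K.
ΔS₁ = m₁c₁ ln(T_f/T₁) = 467.784 × ln(690.41/755) = -41.83 J/K.
ΔS₂ = m₂c₂ ln(T_f/T₂) = 119.7 × ln(690.41/438) = 54.47 J/K.
ΔS_total = -41.83 + 54.47 = 12.6 J/K.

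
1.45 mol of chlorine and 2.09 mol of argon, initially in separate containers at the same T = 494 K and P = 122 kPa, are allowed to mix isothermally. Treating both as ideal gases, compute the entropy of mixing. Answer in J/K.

Mole fractions: x_A = 1.45/3.54 = 0.41, x_B = 0.59.
ΔS_mix = −R(n_A ln x_A + n_B ln x_B) = −8.314 × (1.45 ln 0.41 + 2.09 ln 0.59) = 19.9 J/K.

ΔS_mix = 19.9 J/K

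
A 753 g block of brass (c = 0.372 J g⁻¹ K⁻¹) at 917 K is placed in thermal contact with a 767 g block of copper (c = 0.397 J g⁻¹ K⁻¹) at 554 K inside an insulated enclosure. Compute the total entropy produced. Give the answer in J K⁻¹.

Energy balance: T_f = (m₁c₁T₁ + m₂c₂T₂)/(m₁c₁ + m₂c₂) = 727.93 K.
ΔS₁ = m₁c₁ ln(T_f/T₁) = 280.116 × ln(727.93/917) = -64.68 J/K.
ΔS₂ = m₂c₂ ln(T_f/T₂) = 304.499 × ln(727.93/554) = 83.14 J/K.
ΔS_total = -64.68 + 83.14 = 18.5 J/K.

ΔS_total = 18.5 J/K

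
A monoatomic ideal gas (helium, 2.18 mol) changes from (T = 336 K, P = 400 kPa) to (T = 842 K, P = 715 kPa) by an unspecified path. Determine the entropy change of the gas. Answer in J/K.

ΔS = nC_p ln(T₂/T₁) − nR ln(P₂/P₁), with C_p = 5R/2 = 20.79 J mol⁻¹ K⁻¹ for a monoatomic ideal gas.
ΔS = 2.18 × [20.79 × ln(842/336) − 8.314 × ln(715/400)] = 31.1 J/K.

ΔS = 31.1 J/K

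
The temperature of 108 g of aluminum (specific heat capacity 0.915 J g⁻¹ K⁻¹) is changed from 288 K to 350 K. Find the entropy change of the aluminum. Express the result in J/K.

ΔS = 19.3 J/K

ΔS = ∫dQ_rev/T = m c ln(T₂/T₁) = 108 × 0.915 × ln(350/288) = 19.3 J/K.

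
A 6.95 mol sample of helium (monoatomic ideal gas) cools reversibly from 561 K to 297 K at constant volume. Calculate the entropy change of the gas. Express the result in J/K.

At constant volume, ΔS = nC_V ln(T₂/T₁) with C_V = 3R/2 = 12.47 J mol⁻¹ K⁻¹.
ΔS = 6.95 × 12.47 × ln(297/561) = -55.1 J/K.

ΔS = -55.1 J/K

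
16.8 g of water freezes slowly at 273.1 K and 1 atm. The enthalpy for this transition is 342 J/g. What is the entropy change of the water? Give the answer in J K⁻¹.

ΔS = -21 J/K

Heat released by the substance: Q = −mL = −16.8 × 342 = −5745.6 J.
At constant T, ΔS = Q_rev/T = −5745.6 / 273.1 = -21 J/K.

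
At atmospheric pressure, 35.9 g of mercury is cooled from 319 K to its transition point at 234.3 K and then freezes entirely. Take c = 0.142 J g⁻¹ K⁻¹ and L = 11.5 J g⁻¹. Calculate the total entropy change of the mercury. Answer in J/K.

Cooling step: ΔS₁ = m c ln(T_tr/T_i) = 35.9 × 0.142 × ln(234.3/319) = -1.5731 J/K.
Phase change: ΔS₂ = −mL/T_tr = −35.9 × 11.5 / 234.3 = -1.7621 J/K.
ΔS_total = (-1.5731) + (-1.7621) = -3.34 J/K.

ΔS = -3.34 J/K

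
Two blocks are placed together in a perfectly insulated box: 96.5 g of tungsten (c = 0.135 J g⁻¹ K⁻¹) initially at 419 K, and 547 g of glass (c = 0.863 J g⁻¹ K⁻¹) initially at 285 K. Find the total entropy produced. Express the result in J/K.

Energy balance: T_f = (m₁c₁T₁ + m₂c₂T₂)/(m₁c₁ + m₂c₂) = 288.6 K.
ΔS₁ = m₁c₁ ln(T_f/T₁) = 13.0275 × ln(288.6/419) = -4.857 J/K.
ΔS₂ = m₂c₂ ln(T_f/T₂) = 472.061 × ln(288.6/285) = 5.923 J/K.
ΔS_total = -4.857 + 5.923 = 1.07 J/K.

ΔS_total = 1.07 J/K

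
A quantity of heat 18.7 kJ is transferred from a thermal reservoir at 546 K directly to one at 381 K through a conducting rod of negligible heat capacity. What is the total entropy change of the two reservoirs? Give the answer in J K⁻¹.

ΔS_hot = −Q/T_H = −18700/546 = -34.25 J/K and ΔS_cold = +Q/T_C = 18700/381 = 49.08 J/K.
ΔS_total = -34.25 + 49.08 = 14.8 J/K, positive as the second law requires.

ΔS_total = 14.8 J/K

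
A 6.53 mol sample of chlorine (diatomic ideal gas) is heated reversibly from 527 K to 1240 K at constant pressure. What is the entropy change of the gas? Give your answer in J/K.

ΔS = 163 J/K

At constant pressure, ΔS = nC_p ln(T₂/T₁) with C_p = 7R/2 = 29.1 J mol⁻¹ K⁻¹.
ΔS = 6.53 × 29.1 × ln(1240/527) = 163 J/K.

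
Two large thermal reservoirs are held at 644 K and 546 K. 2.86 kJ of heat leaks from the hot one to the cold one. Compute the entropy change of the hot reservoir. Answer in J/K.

The hot reservoir loses heat Q, so ΔS_hot = −Q/T_H = −2860/644 = -4.44 J/K.

ΔS_hot = -4.44 J/K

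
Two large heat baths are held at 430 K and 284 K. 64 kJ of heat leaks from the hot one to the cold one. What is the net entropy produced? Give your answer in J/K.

ΔS_total = 76.5 J/K

ΔS_hot = −Q/T_H = −64000/430 = -148.84 J/K and ΔS_cold = +Q/T_C = 64000/284 = 225.35 J/K.
ΔS_total = -148.84 + 225.35 = 76.5 J/K, positive as the second law requires.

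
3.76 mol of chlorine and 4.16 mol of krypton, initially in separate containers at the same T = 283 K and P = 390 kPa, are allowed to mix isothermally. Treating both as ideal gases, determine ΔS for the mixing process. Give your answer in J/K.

ΔS_mix = 45.6 J/K

Mole fractions: x_A = 3.76/7.92 = 0.475, x_B = 0.525.
ΔS_mix = −R(n_A ln x_A + n_B ln x_B) = −8.314 × (3.76 ln 0.475 + 4.16 ln 0.525) = 45.6 J/K.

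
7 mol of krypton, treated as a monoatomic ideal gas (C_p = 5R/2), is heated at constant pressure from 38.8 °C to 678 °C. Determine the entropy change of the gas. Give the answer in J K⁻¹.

In kelvin: T₁ = 311.95 K, T₂ = 951.15 K. At constant pressure, ΔS = nC_p ln(T₂/T₁) with C_p = 5R/2 = 20.79 J mol⁻¹ K⁻¹.
ΔS = 7 × 20.79 × ln(951.15/311.95) = 162 J/K.

ΔS = 162 J/K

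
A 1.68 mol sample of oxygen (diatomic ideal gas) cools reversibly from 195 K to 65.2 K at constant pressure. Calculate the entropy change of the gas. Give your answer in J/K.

At constant pressure, ΔS = nC_p ln(T₂/T₁) with C_p = 7R/2 = 29.1 J mol⁻¹ K⁻¹.
ΔS = 1.68 × 29.1 × ln(65.2/195) = -53.6 J/K.

ΔS = -53.6 J/K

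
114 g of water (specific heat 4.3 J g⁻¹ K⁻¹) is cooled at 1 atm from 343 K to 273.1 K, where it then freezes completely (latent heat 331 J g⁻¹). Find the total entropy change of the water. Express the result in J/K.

Cooling step: ΔS₁ = m c ln(T_tr/T_i) = 114 × 4.3 × ln(273.1/343) = -111.7 J/K.
Phase change: ΔS₂ = −mL/T_tr = −114 × 331 / 273.1 = -138.2 J/K.
ΔS_total = (-111.7) + (-138.2) = -250 J/K.

ΔS = -250 J/K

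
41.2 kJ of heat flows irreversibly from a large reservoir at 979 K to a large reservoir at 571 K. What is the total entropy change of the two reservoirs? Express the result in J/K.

ΔS_total = 30.1 J/K

ΔS_hot = −Q/T_H = −41200/979 = -42.08 J/K and ΔS_cold = +Q/T_C = 41200/571 = 72.15 J/K.
ΔS_total = -42.08 + 72.15 = 30.1 J/K, positive as the second law requires.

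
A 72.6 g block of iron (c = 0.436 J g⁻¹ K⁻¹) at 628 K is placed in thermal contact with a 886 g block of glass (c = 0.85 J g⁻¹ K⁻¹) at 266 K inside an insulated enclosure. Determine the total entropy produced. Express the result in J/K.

ΔS_total = 14.7 J/K

Energy balance: T_f = (m₁c₁T₁ + m₂c₂T₂)/(m₁c₁ + m₂c₂) = 280.6 K.
ΔS₁ = m₁c₁ ln(T_f/T₁) = 31.6536 × ln(280.6/628) = -25.5 J/K.
ΔS₂ = m₂c₂ ln(T_f/T₂) = 753.1 × ln(280.6/266) = 40.245 J/K.
ΔS_total = -25.5 + 40.245 = 14.7 J/K.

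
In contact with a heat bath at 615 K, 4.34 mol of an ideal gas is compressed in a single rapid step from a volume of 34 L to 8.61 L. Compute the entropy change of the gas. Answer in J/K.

Entropy is a state function, so ΔS_gas depends only on the end states.
For an isothermal ideal gas ΔS_gas = nR ln(V₂/V₁) = 4.34 × 8.314 × ln(8.61/34) = -49.6 J/K.

ΔS_gas = -49.6 J/K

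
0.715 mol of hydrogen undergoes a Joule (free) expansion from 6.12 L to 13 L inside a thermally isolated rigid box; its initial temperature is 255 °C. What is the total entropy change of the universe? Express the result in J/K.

No heat is exchanged and no work is done, so the ideal-gas temperature stays constant.
Entropy is a state function; using a reversible isothermal path, ΔS_gas = nR ln(V₂/V₁) = 0.715 × 8.314 × ln(13/6.12) = 4.48 J/K.
The insulated surroundings exchange no heat, so ΔS_surr = 0 and ΔS_universe = ΔS_gas.

ΔS_universe = 4.48 J/K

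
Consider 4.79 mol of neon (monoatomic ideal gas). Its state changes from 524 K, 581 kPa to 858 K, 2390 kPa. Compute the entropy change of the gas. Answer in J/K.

ΔS = nC_p ln(T₂/T₁) − nR ln(P₂/P₁), with C_p = 5R/2 = 20.79 J mol⁻¹ K⁻¹ for a monoatomic ideal gas.
ΔS = 4.79 × [20.79 × ln(858/524) − 8.314 × ln(2390/581)] = -7.23 J/K.

ΔS = -7.23 J/K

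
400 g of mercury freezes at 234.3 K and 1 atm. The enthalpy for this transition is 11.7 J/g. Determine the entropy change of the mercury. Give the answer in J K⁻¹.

ΔS = -20 J/K

Heat released by the substance: Q = −mL = −400 × 11.7 = −4680 J.
At constant T, ΔS = Q_rev/T = −4680 / 234.3 = -20 J/K.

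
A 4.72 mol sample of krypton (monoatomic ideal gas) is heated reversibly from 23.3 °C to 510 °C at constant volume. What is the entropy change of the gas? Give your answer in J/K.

In kelvin: T₁ = 296.45 K, T₂ = 783.15 K. At constant volume, ΔS = nC_V ln(T₂/T₁) with C_V = 3R/2 = 12.47 J mol⁻¹ K⁻¹.
ΔS = 4.72 × 12.47 × ln(783.15/296.45) = 57.2 J/K.

ΔS = 57.2 J/K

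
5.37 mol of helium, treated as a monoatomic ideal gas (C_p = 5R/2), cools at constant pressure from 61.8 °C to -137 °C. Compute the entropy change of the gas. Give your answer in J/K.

In kelvin: T₁ = 334.95 K, T₂ = 136.15 K. At constant pressure, ΔS = nC_p ln(T₂/T₁) with C_p = 5R/2 = 20.79 J mol⁻¹ K⁻¹.
ΔS = 5.37 × 20.79 × ln(136.15/334.95) = -100 J/K.

ΔS = -100 J/K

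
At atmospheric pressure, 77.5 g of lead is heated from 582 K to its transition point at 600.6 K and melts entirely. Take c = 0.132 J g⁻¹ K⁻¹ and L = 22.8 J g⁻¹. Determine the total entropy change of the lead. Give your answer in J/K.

Warming step: ΔS₁ = m c ln(T_tr/T_i) = 77.5 × 0.132 × ln(600.6/582) = 0.3218 J/K.
Phase change: ΔS₂ = +mL/T_tr = 77.5 × 22.8 / 600.6 = 2.942 J/K.
ΔS_total = (0.3218) + (2.942) = 3.26 J/K.

ΔS = 3.26 J/K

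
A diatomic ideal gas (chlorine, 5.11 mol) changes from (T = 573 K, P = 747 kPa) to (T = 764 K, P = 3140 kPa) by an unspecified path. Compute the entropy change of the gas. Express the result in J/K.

ΔS = -18.2 J/K

ΔS = nC_p ln(T₂/T₁) − nR ln(P₂/P₁), with C_p = 7R/2 = 29.1 J mol⁻¹ K⁻¹ for a diatomic ideal gas.
ΔS = 5.11 × [29.1 × ln(764/573) − 8.314 × ln(3140/747)] = -18.2 J/K.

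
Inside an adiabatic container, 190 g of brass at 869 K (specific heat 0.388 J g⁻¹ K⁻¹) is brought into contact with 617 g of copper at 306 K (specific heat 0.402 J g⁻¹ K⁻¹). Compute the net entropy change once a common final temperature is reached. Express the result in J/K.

ΔS_total = 36.2 J/K

Energy balance: T_f = (m₁c₁T₁ + m₂c₂T₂)/(m₁c₁ + m₂c₂) = 434.99 K.
ΔS₁ = m₁c₁ ln(T_f/T₁) = 73.72 × ln(434.99/869) = -51.02 J/K.
ΔS₂ = m₂c₂ ln(T_f/T₂) = 248.034 × ln(434.99/306) = 87.25 J/K.
ΔS_total = -51.02 + 87.25 = 36.2 J/K.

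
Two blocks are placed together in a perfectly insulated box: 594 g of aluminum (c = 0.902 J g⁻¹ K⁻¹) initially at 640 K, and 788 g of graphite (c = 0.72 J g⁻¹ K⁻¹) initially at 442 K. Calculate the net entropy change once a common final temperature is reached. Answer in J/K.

ΔS_total = 18.8 J/K

Energy balance: T_f = (m₁c₁T₁ + m₂c₂T₂)/(m₁c₁ + m₂c₂) = 538.17 K.
ΔS₁ = m₁c₁ ln(T_f/T₁) = 535.788 × ln(538.17/640) = -92.852 J/K.
ΔS₂ = m₂c₂ ln(T_f/T₂) = 567.36 × ln(538.17/442) = 111.69 J/K.
ΔS_total = -92.852 + 111.69 = 18.8 J/K.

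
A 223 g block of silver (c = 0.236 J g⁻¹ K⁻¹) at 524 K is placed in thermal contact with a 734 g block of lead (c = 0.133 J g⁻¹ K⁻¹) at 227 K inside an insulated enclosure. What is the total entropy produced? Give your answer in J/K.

Energy balance: T_f = (m₁c₁T₁ + m₂c₂T₂)/(m₁c₁ + m₂c₂) = 331.03 K.
ΔS₁ = m₁c₁ ln(T_f/T₁) = 52.628 × ln(331.03/524) = -24.17 J/K.
ΔS₂ = m₂c₂ ln(T_f/T₂) = 97.622 × ln(331.03/227) = 36.83 J/K.
ΔS_total = -24.17 + 36.83 = 12.7 J/K.

ΔS_total = 12.7 J/K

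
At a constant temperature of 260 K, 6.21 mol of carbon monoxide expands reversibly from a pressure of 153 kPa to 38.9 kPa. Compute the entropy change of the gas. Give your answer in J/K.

For an isothermal ideal gas ΔS_gas = nR ln(P₁/P₂) = 6.21 × 8.314 × ln(153/38.9) = 70.7 J/K.

ΔS_gas = 70.7 J/K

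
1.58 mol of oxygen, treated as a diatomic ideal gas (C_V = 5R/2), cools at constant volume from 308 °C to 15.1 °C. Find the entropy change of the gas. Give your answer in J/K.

ΔS = -23 J/K

In kelvin: T₁ = 581.15 K, T₂ = 288.25 K. At constant volume, ΔS = nC_V ln(T₂/T₁) with C_V = 5R/2 = 20.79 J mol⁻¹ K⁻¹.
ΔS = 1.58 × 20.79 × ln(288.25/581.15) = -23 J/K.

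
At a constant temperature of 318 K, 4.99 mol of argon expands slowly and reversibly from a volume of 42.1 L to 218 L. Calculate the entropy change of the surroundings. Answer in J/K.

For an isothermal ideal gas ΔS_gas = nR ln(V₂/V₁) = 4.99 × 8.314 × ln(218/42.1) = 68.2 J/K.
The process is reversible, so ΔS_surr = −ΔS_gas = -68.2 J/K and ΔS_universe = 0.

ΔS_surr = -68.2 J/K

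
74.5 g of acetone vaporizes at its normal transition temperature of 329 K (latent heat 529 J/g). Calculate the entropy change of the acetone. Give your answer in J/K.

Heat absorbed by the substance: Q = mL = 74.5 × 529 = 39410.5 J.
At constant T, ΔS = Q_rev/T = 39410.5 / 329 = 120 J/K.

ΔS = 120 J/K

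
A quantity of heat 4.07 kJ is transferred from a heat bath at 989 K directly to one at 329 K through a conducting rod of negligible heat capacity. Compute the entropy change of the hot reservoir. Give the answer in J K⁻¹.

ΔS_hot = -4.12 J/K

The hot reservoir loses heat Q, so ΔS_hot = −Q/T_H = −4070/989 = -4.12 J/K.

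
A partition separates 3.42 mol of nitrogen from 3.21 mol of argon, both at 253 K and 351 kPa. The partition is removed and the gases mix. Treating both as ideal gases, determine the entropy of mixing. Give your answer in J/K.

ΔS_mix = 38.2 J/K

Mole fractions: x_A = 3.42/6.63 = 0.516, x_B = 0.484.
ΔS_mix = −R(n_A ln x_A + n_B ln x_B) = −8.314 × (3.42 ln 0.516 + 3.21 ln 0.484) = 38.2 J/K.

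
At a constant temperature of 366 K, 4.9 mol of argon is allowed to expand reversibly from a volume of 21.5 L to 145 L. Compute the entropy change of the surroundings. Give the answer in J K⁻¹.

ΔS_surr = -77.8 J/K

For an isothermal ideal gas ΔS_gas = nR ln(V₂/V₁) = 4.9 × 8.314 × ln(145/21.5) = 77.8 J/K.
The process is reversible, so ΔS_surr = −ΔS_gas = -77.8 J/K and ΔS_universe = 0.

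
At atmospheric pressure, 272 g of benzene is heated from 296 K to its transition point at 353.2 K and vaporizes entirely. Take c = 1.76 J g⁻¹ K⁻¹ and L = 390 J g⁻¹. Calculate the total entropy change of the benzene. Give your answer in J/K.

Warming step: ΔS₁ = m c ln(T_tr/T_i) = 272 × 1.76 × ln(353.2/296) = 84.58 J/K.
Phase change: ΔS₂ = +mL/T_tr = 272 × 390 / 353.2 = 300.3 J/K.
ΔS_total = (84.58) + (300.3) = 385 J/K.

ΔS = 385 J/K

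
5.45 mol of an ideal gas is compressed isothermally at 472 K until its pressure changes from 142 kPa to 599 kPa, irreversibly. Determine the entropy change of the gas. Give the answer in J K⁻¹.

ΔS_gas = -65.2 J/K

Entropy is a state function, so ΔS_gas depends only on the end states.
For an isothermal ideal gas ΔS_gas = nR ln(P₁/P₂) = 5.45 × 8.314 × ln(142/599) = -65.2 J/K.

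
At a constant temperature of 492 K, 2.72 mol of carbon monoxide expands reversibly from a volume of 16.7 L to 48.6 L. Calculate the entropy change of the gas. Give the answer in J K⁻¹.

ΔS_gas = 24.2 J/K

For an isothermal ideal gas ΔS_gas = nR ln(V₂/V₁) = 2.72 × 8.314 × ln(48.6/16.7) = 24.2 J/K.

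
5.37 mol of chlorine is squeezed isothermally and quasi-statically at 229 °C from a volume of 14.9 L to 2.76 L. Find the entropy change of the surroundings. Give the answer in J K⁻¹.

ΔS_surr = 75.3 J/K

For an isothermal ideal gas ΔS_gas = nR ln(V₂/V₁) = 5.37 × 8.314 × ln(2.76/14.9) = -75.3 J/K.
The process is reversible, so ΔS_surr = −ΔS_gas = 75.3 J/K and ΔS_universe = 0.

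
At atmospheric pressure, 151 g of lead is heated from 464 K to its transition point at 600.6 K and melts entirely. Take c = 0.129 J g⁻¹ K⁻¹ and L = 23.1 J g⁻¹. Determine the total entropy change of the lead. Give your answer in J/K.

ΔS = 10.8 J/K

Warming step: ΔS₁ = m c ln(T_tr/T_i) = 151 × 0.129 × ln(600.6/464) = 5.026 J/K.
Phase change: ΔS₂ = +mL/T_tr = 151 × 23.1 / 600.6 = 5.808 J/K.
ΔS_total = (5.026) + (5.808) = 10.8 J/K.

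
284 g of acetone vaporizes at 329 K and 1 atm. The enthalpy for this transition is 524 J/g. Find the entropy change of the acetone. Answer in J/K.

ΔS = 452 J/K

Heat absorbed by the substance: Q = mL = 284 × 524 = 148816 J.
At constant T, ΔS = Q_rev/T = 148816 / 329 = 452 J/K.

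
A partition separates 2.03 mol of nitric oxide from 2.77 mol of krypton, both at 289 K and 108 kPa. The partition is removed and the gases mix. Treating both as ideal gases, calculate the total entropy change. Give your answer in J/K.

Mole fractions: x_A = 2.03/4.8 = 0.423, x_B = 0.577.
ΔS_mix = −R(n_A ln x_A + n_B ln x_B) = −8.314 × (2.03 ln 0.423 + 2.77 ln 0.577) = 27.2 J/K.

ΔS_mix = 27.2 J/K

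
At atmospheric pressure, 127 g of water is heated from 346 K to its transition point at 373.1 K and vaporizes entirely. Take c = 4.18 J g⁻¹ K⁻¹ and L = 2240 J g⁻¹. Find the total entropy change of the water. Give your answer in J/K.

ΔS = 803 J/K

Warming step: ΔS₁ = m c ln(T_tr/T_i) = 127 × 4.18 × ln(373.1/346) = 40.03 J/K.
Phase change: ΔS₂ = +mL/T_tr = 127 × 2240 / 373.1 = 762.5 J/K.
ΔS_total = (40.03) + (762.5) = 803 J/K.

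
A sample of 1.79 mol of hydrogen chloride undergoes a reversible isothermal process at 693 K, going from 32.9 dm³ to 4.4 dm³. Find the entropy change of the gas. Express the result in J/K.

For an isothermal ideal gas ΔS_gas = nR ln(V₂/V₁) = 1.79 × 8.314 × ln(4.4/32.9) = -29.9 J/K.

ΔS_gas = -29.9 J/K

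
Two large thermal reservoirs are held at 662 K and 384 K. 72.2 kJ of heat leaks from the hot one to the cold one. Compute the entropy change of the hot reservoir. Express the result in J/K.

The hot reservoir loses heat Q, so ΔS_hot = −Q/T_H = −72200/662 = -109 J/K.

ΔS_hot = -109 J/K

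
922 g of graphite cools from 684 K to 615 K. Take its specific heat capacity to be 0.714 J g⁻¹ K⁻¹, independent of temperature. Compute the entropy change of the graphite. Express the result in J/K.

ΔS = ∫dQ_rev/T = m c ln(T₂/T₁) = 922 × 0.714 × ln(615/684) = -70 J/K.

ΔS = -70 J/K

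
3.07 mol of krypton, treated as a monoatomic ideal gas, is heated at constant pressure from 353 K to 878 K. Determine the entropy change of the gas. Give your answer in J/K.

ΔS = 58.1 J/K

At constant pressure, ΔS = nC_p ln(T₂/T₁) with C_p = 5R/2 = 20.79 J mol⁻¹ K⁻¹.
ΔS = 3.07 × 20.79 × ln(878/353) = 58.1 J/K.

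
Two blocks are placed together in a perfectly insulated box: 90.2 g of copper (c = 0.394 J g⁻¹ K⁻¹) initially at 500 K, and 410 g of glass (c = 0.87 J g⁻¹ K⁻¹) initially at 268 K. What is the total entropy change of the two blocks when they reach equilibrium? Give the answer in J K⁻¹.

ΔS_total = 7.46 J/K

Energy balance: T_f = (m₁c₁T₁ + m₂c₂T₂)/(m₁c₁ + m₂c₂) = 289.02 K.
ΔS₁ = m₁c₁ ln(T_f/T₁) = 35.5388 × ln(289.02/500) = -19.479 J/K.
ΔS₂ = m₂c₂ ln(T_f/T₂) = 356.7 × ln(289.02/268) = 26.934 J/K.
ΔS_total = -19.479 + 26.934 = 7.46 J/K.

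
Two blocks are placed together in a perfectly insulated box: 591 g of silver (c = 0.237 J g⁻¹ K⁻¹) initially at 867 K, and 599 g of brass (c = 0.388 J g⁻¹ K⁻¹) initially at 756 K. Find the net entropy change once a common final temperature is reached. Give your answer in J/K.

ΔS_total = 0.829 J/K

Energy balance: T_f = (m₁c₁T₁ + m₂c₂T₂)/(m₁c₁ + m₂c₂) = 797.74 K.
ΔS₁ = m₁c₁ ln(T_f/T₁) = 140.067 × ln(797.74/867) = -11.661 J/K.
ΔS₂ = m₂c₂ ln(T_f/T₂) = 232.412 × ln(797.74/756) = 12.49 J/K.
ΔS_total = -11.661 + 12.49 = 0.829 J/K.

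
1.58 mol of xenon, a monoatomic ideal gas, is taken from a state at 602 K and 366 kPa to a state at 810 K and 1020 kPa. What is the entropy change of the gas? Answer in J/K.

ΔS = nC_p ln(T₂/T₁) − nR ln(P₂/P₁), with C_p = 5R/2 = 20.79 J mol⁻¹ K⁻¹ for a monoatomic ideal gas.
ΔS = 1.58 × [20.79 × ln(810/602) − 8.314 × ln(1020/366)] = -3.72 J/K.

ΔS = -3.72 J/K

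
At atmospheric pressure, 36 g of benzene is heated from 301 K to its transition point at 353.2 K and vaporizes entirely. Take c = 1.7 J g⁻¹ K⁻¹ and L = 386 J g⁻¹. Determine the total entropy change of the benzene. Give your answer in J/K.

ΔS = 49.1 J/K

Warming step: ΔS₁ = m c ln(T_tr/T_i) = 36 × 1.7 × ln(353.2/301) = 9.787 J/K.
Phase change: ΔS₂ = +mL/T_tr = 36 × 386 / 353.2 = 39.34 J/K.
ΔS_total = (9.787) + (39.34) = 49.1 J/K.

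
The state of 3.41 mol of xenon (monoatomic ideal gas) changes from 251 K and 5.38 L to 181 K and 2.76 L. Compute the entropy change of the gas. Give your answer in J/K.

ΔS = -32.8 J/K

Entropy is a state function: ΔS = nC_V ln(T₂/T₁) + nR ln(V₂/V₁), with C_V = 3R/2 = 12.47 J mol⁻¹ K⁻¹ for a monoatomic ideal gas.
ΔS = 3.41 × [12.47 × ln(181/251) + 8.314 × ln(2.76/5.38)] = -32.8 J/K.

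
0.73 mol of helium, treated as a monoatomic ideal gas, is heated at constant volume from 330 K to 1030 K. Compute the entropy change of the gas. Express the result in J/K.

At constant volume, ΔS = nC_V ln(T₂/T₁) with C_V = 3R/2 = 12.47 J mol⁻¹ K⁻¹.
ΔS = 0.73 × 12.47 × ln(1030/330) = 10.4 J/K.

ΔS = 10.4 J/K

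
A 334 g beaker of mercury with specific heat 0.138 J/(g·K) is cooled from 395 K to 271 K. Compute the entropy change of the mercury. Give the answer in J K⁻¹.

ΔS = ∫dQ_rev/T = m c ln(T₂/T₁) = 334 × 0.138 × ln(271/395) = -17.4 J/K.

ΔS = -17.4 J/K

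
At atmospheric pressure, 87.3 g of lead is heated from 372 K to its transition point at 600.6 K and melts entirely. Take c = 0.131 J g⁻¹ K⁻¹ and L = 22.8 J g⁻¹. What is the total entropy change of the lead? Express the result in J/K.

Warming step: ΔS₁ = m c ln(T_tr/T_i) = 87.3 × 0.131 × ln(600.6/372) = 5.478 J/K.
Phase change: ΔS₂ = +mL/T_tr = 87.3 × 22.8 / 600.6 = 3.314 J/K.
ΔS_total = (5.478) + (3.314) = 8.79 J/K.

ΔS = 8.79 J/K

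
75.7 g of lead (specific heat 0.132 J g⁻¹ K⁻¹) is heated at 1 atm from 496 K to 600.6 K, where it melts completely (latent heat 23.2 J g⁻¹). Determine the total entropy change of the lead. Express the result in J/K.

Warming step: ΔS₁ = m c ln(T_tr/T_i) = 75.7 × 0.132 × ln(600.6/496) = 1.912 J/K.
Phase change: ΔS₂ = +mL/T_tr = 75.7 × 23.2 / 600.6 = 2.924 J/K.
ΔS_total = (1.912) + (2.924) = 4.84 J/K.

ΔS = 4.84 J/K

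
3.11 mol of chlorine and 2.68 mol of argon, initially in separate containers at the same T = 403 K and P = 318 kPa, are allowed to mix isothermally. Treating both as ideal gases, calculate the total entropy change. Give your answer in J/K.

Mole fractions: x_A = 3.11/5.79 = 0.537, x_B = 0.463.
ΔS_mix = −R(n_A ln x_A + n_B ln x_B) = −8.314 × (3.11 ln 0.537 + 2.68 ln 0.463) = 33.2 J/K.

ΔS_mix = 33.2 J/K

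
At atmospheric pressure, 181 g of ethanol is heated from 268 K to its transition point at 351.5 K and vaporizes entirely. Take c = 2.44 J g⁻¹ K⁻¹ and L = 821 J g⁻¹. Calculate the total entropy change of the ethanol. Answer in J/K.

ΔS = 543 J/K

Warming step: ΔS₁ = m c ln(T_tr/T_i) = 181 × 2.44 × ln(351.5/268) = 119.8 J/K.
Phase change: ΔS₂ = +mL/T_tr = 181 × 821 / 351.5 = 422.8 J/K.
ΔS_total = (119.8) + (422.8) = 543 J/K.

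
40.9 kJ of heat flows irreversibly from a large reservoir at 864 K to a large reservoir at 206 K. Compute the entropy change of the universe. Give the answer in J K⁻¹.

ΔS_total = 151 J/K

ΔS_hot = −Q/T_H = −40900/864 = -47.34 J/K and ΔS_cold = +Q/T_C = 40900/206 = 198.5 J/K.
ΔS_total = -47.34 + 198.5 = 151 J/K, positive as the second law requires.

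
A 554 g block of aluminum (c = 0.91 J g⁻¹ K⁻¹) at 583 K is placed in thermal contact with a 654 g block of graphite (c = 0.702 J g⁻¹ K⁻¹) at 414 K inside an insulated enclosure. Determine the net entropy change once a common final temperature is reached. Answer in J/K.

ΔS_total = 13.9 J/K

Energy balance: T_f = (m₁c₁T₁ + m₂c₂T₂)/(m₁c₁ + m₂c₂) = 502.45 K.
ΔS₁ = m₁c₁ ln(T_f/T₁) = 504.14 × ln(502.45/583) = -74.96 J/K.
ΔS₂ = m₂c₂ ln(T_f/T₂) = 459.108 × ln(502.45/414) = 88.9 J/K.
ΔS_total = -74.96 + 88.9 = 13.9 J/K.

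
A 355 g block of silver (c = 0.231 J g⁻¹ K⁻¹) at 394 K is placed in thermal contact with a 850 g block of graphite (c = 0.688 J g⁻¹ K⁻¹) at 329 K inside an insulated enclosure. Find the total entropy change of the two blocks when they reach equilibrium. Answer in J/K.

Energy balance: T_f = (m₁c₁T₁ + m₂c₂T₂)/(m₁c₁ + m₂c₂) = 336.99 K.
ΔS₁ = m₁c₁ ln(T_f/T₁) = 82.005 × ln(336.99/394) = -12.82 J/K.
ΔS₂ = m₂c₂ ln(T_f/T₂) = 584.8 × ln(336.99/329) = 14.04 J/K.
ΔS_total = -12.82 + 14.04 = 1.22 J/K.

ΔS_total = 1.22 J/K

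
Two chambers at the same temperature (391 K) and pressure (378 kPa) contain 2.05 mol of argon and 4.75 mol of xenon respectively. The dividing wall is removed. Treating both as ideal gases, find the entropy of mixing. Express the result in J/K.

Mole fractions: x_A = 2.05/6.8 = 0.301, x_B = 0.699.
ΔS_mix = −R(n_A ln x_A + n_B ln x_B) = −8.314 × (2.05 ln 0.301 + 4.75 ln 0.699) = 34.6 J/K.

ΔS_mix = 34.6 J/K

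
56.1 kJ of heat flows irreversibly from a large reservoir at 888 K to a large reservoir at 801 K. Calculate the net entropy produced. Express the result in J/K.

ΔS_hot = −Q/T_H = −56100/888 = -63.18 J/K and ΔS_cold = +Q/T_C = 56100/801 = 70.04 J/K.
ΔS_total = -63.18 + 70.04 = 6.86 J/K, positive as the second law requires.

ΔS_total = 6.86 J/K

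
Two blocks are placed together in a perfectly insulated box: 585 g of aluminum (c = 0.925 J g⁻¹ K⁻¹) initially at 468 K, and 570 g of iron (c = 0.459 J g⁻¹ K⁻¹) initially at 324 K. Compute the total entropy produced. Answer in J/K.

ΔS_total = 11.4 J/K

Energy balance: T_f = (m₁c₁T₁ + m₂c₂T₂)/(m₁c₁ + m₂c₂) = 421.07 K.
ΔS₁ = m₁c₁ ln(T_f/T₁) = 541.125 × ln(421.07/468) = -57.18 J/K.
ΔS₂ = m₂c₂ ln(T_f/T₂) = 261.63 × ln(421.07/324) = 68.56 J/K.
ΔS_total = -57.18 + 68.56 = 11.4 J/K.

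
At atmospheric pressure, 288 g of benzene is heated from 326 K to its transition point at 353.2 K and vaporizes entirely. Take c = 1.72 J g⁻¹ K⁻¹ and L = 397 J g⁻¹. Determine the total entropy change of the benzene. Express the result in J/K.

ΔS = 363 J/K

Warming step: ΔS₁ = m c ln(T_tr/T_i) = 288 × 1.72 × ln(353.2/326) = 39.7 J/K.
Phase change: ΔS₂ = +mL/T_tr = 288 × 397 / 353.2 = 323.7 J/K.
ΔS_total = (39.7) + (323.7) = 363 J/K.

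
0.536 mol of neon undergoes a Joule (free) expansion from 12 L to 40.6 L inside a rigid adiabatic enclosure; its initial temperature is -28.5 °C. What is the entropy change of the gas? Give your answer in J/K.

For an ideal gas in free expansion Q = 0 and W = 0, so T is unchanged.
Entropy is a state function; using a reversible isothermal path, ΔS_gas = nR ln(V₂/V₁) = 0.536 × 8.314 × ln(40.6/12) = 5.43 J/K.

ΔS_gas = 5.43 J/K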